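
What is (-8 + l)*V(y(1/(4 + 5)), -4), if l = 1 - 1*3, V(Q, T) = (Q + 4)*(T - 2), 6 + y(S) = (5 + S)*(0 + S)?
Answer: -2320/27 ≈ -85.926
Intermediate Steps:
y(S) = -6 + S*(5 + S) (y(S) = -6 + (5 + S)*(0 + S) = -6 + (5 + S)*S = -6 + S*(5 + S))
V(Q, T) = (-2 + T)*(4 + Q) (V(Q, T) = (4 + Q)*(-2 + T) = (-2 + T)*(4 + Q))
l = -2 (l = 1 - 3 = -2)
(-8 + l)*V(y(1/(4 + 5)), -4) = (-8 - 2)*(-8 - 2*(-6 + (1/(4 + 5))² + 5/(4 + 5)) + 4*(-4) + (-6 + (1/(4 + 5))² + 5/(4 + 5))*(-4)) = -10*(-8 - 2*(-6 + (1/9)² + 5/9) - 16 + (-6 + (1/9)² + 5/9)*(-4)) = -10*(-8 - 2*(-6 + (⅑)² + 5*(⅑)) - 16 + (-6 + (⅑)² + 5*(⅑))*(-4)) = -10*(-8 - 2*(-6 + 1/81 + 5/9) - 16 + (-6 + 1/81 + 5/9)*(-4)) = -10*(-8 - 2*(-440/81) - 16 - 440/81*(-4)) = -10*(-8 + 880/81 - 16 + 1760/81) = -10*232/27 = -2320/27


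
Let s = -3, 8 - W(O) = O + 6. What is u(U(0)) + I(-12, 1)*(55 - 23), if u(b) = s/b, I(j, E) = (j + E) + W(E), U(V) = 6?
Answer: -641/2 ≈ -320.50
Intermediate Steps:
W(O) = 2 - O (W(O) = 8 - (O + 6) = 8 - (6 + O) = 8 + (-6 - O) = 2 - O)
I(j, E) = 2 + j (I(j, E) = (j + E) + (2 - E) = (E + j) + (2 - E) = 2 + j)
u(b) = -3/b
u(U(0)) + I(-12, 1)*(55 - 23) = -3/6 + (2 - 12)*(55 - 23) = -3*⅙ - 10*32 = -½ - 320 = -641/2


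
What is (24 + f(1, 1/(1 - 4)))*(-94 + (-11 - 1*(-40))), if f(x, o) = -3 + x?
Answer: -1430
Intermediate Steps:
(24 + f(1, 1/(1 - 4)))*(-94 + (-11 - 1*(-40))) = (24 + (-3 + 1))*(-94 + (-11 - 1*(-40))) = (24 - 2)*(-94 + (-11 + 40)) = 22*(-94 + 29) = 22*(-65) = -1430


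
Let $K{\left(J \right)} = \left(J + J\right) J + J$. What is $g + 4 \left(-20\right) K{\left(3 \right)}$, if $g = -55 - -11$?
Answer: $-1724$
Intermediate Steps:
$K{\left(J \right)} = J + 2 J^{2}$ ($K{\left(J \right)} = 2 J J + J = 2 J^{2} + J = J + 2 J^{2}$)
$g = -44$ ($g = -55 + 11 = -44$)
$g + 4 \left(-20\right) K{\left(3 \right)} = -44 + 4 \left(-20\right) 3 \left(1 + 2 \cdot 3\right) = -44 - 80 \cdot 3 \left(1 + 6\right) = -44 - 80 \cdot 3 \cdot 7 = -44 - 1680 = -1724$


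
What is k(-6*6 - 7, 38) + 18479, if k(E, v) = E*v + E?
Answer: 16802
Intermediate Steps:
k(E, v) = E + E*v
k(-6*6 - 7, 38) + 18479 = (-6*6 - 7)*(1 + 38) + 18479 = (-36 - 7)*39 + 18479 = -43*39 + 18479 = -1677 + 18479 = 16802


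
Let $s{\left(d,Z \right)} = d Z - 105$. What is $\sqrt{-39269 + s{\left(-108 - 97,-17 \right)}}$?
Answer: $i \sqrt{35889} \approx 189.44 i$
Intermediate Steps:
$s{\left(d,Z \right)} = -105 + Z d$ ($s{\left(d,Z \right)} = Z d - 105 = -105 + Z d$)
$\sqrt{-39269 + s{\left(-108 - 97,-17 \right)}} = \sqrt{-39269 - \left(105 + 17 \left(-108 - 97\right)\right)} = \sqrt{-39269 - -3380} = \sqrt{-39269 + \left(-105 + 3485\right)} = \sqrt{-39269 + 3380} = \sqrt{-35889} = i \sqrt{35889}$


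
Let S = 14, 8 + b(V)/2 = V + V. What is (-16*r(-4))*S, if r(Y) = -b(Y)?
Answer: -7168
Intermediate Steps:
b(V) = -16 + 4*V (b(V) = -16 + 2*(V + V) = -16 + 2*(2*V) = -16 + 4*V)
r(Y) = 16 - 4*Y (r(Y) = -(-16 + 4*Y) = 16 - 4*Y)
(-16*r(-4))*S = -16*(16 - 4*(-4))*14 = -16*(16 + 16)*14 = -16*32*14 = -512*14 = -7168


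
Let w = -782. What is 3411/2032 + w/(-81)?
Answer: 1865315/164592 ≈ 11.333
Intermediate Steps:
3411/2032 + w/(-81) = 3411/2032 - 782/(-81) = 3411*(1/2032) - 782*(-1/81) = 3411/2032 + 782/81 = 1865315/164592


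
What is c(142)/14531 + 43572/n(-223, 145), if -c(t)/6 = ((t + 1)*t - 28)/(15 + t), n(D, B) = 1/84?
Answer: 8349912603948/2281367 ≈ 3.6600e+6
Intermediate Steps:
n(D, B) = 1/84
c(t) = -6*(-28 + t*(1 + t))/(15 + t) (c(t) = -6*((t + 1)*t - 28)/(15 + t) = -6*((1 + t)*t - 28)/(15 + t) = -6*(t*(1 + t) - 28)/(15 + t) = -6*(-28 + t*(1 + t))/(15 + t))
c(142)/14531 + 43572/n(-223, 145) = (6*(28 - 1*142 - 1*142²)/(15 + 142))/14531 + 43572/(1/84) = (6*(28 - 142 - 1*20164)/157)*(1/14531) + 43572*84 = (6*(1/157)*(28 - 142 - 20164))*(1/14531) + 3660048 = (6*(1/157)*(-20278))*(1/14531) + 3660048 = -121668/157*1/14531 + 3660048 = -121668/2281367 + 3660048 = 8349912603948/2281367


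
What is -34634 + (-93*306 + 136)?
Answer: -62956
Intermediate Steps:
-34634 + (-93*306 + 136) = -34634 + (-28458 + 136) = -34634 - 28322 = -62956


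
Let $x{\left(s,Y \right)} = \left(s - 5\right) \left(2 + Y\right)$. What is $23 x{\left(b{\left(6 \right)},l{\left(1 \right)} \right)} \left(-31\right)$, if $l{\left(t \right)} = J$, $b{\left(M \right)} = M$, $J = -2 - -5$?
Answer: $-3565$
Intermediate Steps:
$J = 3$ ($J = -2 + 5 = 3$)
$l{\left(t \right)} = 3$
$x{\left(s,Y \right)} = \left(-5 + s\right) \left(2 + Y\right)$
$23 x{\left(b{\left(6 \right)},l{\left(1 \right)} \right)} \left(-31\right) = 23 \left(-10 - 15 + 2 \cdot 6 + 3 \cdot 6\right) \left(-31\right) = 23 \left(-10 - 15 + 12 + 18\right) \left(-31\right) = 23 \cdot 5 \left(-31\right) = 115 \left(-31\right) = -3565$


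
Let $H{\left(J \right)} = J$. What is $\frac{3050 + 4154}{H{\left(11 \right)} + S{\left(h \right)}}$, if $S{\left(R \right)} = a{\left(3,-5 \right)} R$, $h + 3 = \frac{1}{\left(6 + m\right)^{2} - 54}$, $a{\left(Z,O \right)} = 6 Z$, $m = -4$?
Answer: $- \frac{45025}{271} \approx -166.14$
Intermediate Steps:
$h = - \frac{151}{50}$ ($h = -3 + \frac{1}{\left(6 - 4\right)^{2} - 54} = -3 + \frac{1}{2^{2} - 54} = -3 + \frac{1}{4 - 54} = -3 + \frac{1}{-50} = -3 - \frac{1}{50} = - \frac{151}{50} \approx -3.02$)
$S{\left(R \right)} = 18 R$ ($S{\left(R \right)} = 6 \cdot 3 R = 18 R$)
$\frac{3050 + 4154}{H{\left(11 \right)} + S{\left(h \right)}} = \frac{3050 + 4154}{11 + 18 \left(- \frac{151}{50}\right)} = \frac{7204}{11 - \frac{1359}{25}} = \frac{7204}{- \frac{1084}{25}} = 7204 \left(- \frac{25}{1084}\right) = - \frac{45025}{271}$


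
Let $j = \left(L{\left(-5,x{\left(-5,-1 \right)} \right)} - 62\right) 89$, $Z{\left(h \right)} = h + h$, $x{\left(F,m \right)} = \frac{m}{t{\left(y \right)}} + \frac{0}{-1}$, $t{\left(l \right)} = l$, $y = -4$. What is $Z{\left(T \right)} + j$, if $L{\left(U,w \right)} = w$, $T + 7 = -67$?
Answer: $- \frac{22575}{4} \approx -5643.8$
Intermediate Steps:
$x{\left(F,m \right)} = - \frac{m}{4}$ ($x{\left(F,m \right)} = \frac{m}{-4} + \frac{0}{-1} = m \left(- \frac{1}{4}\right) + 0 \left(-1\right) = - \frac{m}{4} + 0 = - \frac{m}{4}$)
$T = -74$ ($T = -7 - 67 = -74$)
$Z{\left(h \right)} = 2 h$
$j = - \frac{21983}{4}$ ($j = \left(\left(- \frac{1}{4}\right) \left(-1\right) - 62\right) 89 = \left(\frac{1}{4} - 62\right) 89 = \left(- \frac{247}{4}\right) 89 = - \frac{21983}{4} \approx -5495.8$)
$Z{\left(T \right)} + j = 2 \left(-74\right) - \frac{21983}{4} = -148 - \frac{21983}{4} = - \frac{22575}{4}$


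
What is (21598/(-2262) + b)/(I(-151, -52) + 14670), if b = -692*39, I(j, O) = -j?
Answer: -30534227/16762551 ≈ -1.8216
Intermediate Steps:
b = -26988
(21598/(-2262) + b)/(I(-151, -52) + 14670) = (21598/(-2262) - 26988)/(-1*(-151) + 14670) = (21598*(-1/2262) - 26988)/(151 + 14670) = (-10799/1131 - 26988)/14821 = -30534227/1131*1/14821 = -30534227/16762551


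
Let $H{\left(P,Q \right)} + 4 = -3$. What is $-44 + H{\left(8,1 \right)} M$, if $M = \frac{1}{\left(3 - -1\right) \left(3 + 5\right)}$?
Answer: $- \frac{1415}{32} \approx -44.219$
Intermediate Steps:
$H{\left(P,Q \right)} = -7$ ($H{\left(P,Q \right)} = -4 - 3 = -7$)
$M = \frac{1}{32}$ ($M = \frac{1}{\left(3 + 1\right) 8} = \frac{1}{4 \cdot 8} = \frac{1}{32} \approx 0.03125$)
$-44 + H{\left(8,1 \right)} M = -44 - \frac{7}{32} = - \frac{1415}{32}$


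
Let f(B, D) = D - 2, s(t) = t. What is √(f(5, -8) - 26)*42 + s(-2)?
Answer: -2 + 252*I ≈ -2.0 + 252.0*I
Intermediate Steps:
f(B, D) = -2 + D
√(f(5, -8) - 26)*42 + s(-2) = √((-2 - 8) - 26)*42 - 2 = √(-10 - 26)*42 - 2 = √(-36)*42 - 2 = (6*I)*42 - 2 = 252*I - 2 = -2 + 252*I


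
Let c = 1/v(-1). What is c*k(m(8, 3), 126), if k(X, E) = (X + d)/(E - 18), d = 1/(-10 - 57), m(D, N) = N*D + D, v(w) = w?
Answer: -2143/7236 ≈ -0.29616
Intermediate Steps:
m(D, N) = D + D*N (m(D, N) = D*N + D = D + D*N)
c = -1 (c = 1/(-1) = -1)
d = -1/67 (d = 1/(-67) = -1/67 ≈ -0.014925)
k(X, E) = (-1/67 + X)/(-18 + E) (k(X, E) = (X - 1/67)/(E - 18) = (-1/67 + X)/(-18 + E))
c*k(m(8, 3), 126) = -(-1/67 + 8*(1 + 3))/(-18 + 126) = -(-1/67 + 8*4)/108 = -(-1/67 + 32)/108 = -2143/(108*67) = -1*2143/7236 = -2143/7236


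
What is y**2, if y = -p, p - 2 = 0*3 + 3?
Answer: 25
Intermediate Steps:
p = 5 (p = 2 + (0*3 + 3) = 2 + (0 + 3) = 2 + 3 = 5)
y = -5 (y = -1*5 = -5)
y**2 = (-5)**2 = 25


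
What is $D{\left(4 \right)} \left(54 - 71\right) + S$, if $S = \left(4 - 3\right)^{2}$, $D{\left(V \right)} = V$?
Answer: $-67$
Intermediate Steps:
$S = 1$ ($S = 1^{2} = 1$)
$D{\left(4 \right)} \left(54 - 71\right) + S = 4 \left(54 - 71\right) + 1 = 4 \left(-17\right) + 1 = -68 + 1 = -67$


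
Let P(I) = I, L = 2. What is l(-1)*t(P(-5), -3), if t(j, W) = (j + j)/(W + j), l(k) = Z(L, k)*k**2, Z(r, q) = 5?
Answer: 25/4 ≈ 6.2500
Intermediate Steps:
l(k) = 5*k**2
t(j, W) = 2*j/(W + j) (t(j, W) = (2*j)/(W + j) = 2*j/(W + j))
l(-1)*t(P(-5), -3) = (5*(-1)**2)*(2*(-5)/(-3 - 5)) = (5*1)*(2*(-5)/(-8)) = 5*(2*(-5)*(-1/8)) = 5*(5/4) = 25/4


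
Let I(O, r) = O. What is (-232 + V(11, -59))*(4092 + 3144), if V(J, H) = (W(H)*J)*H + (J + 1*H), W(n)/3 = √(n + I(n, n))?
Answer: -2026080 - 14088492*I*√118 ≈ -2.0261e+6 - 1.5304e+8*I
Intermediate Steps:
W(n) = 3*√2*√n (W(n) = 3*√(n + n) = 3*√(2*n) = 3*(√2*√n) = 3*√2*√n)
V(J, H) = H + J + 3*J*√2*H^(3/2) (V(J, H) = ((3*√2*√H)*J)*H + (J + 1*H) = (3*J*√2*√H)*H + (J + H) = 3*J*√2*H^(3/2) + (H + J) = H + J + 3*J*√2*H^(3/2))
(-232 + V(11, -59))*(4092 + 3144) = (-232 + (-59 + 11 + 3*11*√2*(-59)^(3/2)))*(4092 + 3144) = (-232 + (-59 + 11 + 3*11*√2*(-59*I*√59)))*7236 = (-232 + (-59 + 11 - 1947*I*√118))*7236 = (-232 + (-48 - 1947*I*√118))*7236 = (-280 - 1947*I*√118)*7236 = -2026080 - 14088492*I*√118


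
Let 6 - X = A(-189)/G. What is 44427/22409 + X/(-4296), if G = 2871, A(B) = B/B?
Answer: 547568448407/276388482744 ≈ 1.9812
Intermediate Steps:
A(B) = 1
X = 17225/2871 (X = 6 - 1/2871 = 17225/2871 ≈ 5.9996)
44427/22409 + X/(-4296) = 44427/22409 + (17225/2871)/(-4296) = 44427*(1/22409) + (17225/2871)*(-1/4296) = 44427/22409 - 17225/12333816 = 547568448407/276388482744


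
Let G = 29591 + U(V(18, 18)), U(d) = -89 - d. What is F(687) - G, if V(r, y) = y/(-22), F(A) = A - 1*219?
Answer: -319383/11 ≈ -29035.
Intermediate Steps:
F(A) = -219 + A (F(A) = A - 219 = -219 + A)
V(r, y) = -y/22 (V(r, y) = y*(-1/22) = -y/22)
G = 324531/11 (G = 29591 + (-89 - (-1)*18/22) = 29591 + (-89 - 1*(-9/11)) = 29591 + (-89 + 9/11) = 29591 - 970/11 = 324531/11 ≈ 29503.)
F(687) - G = (-219 + 687) - 1*324531/11 = 468 - 324531/11 = -319383/11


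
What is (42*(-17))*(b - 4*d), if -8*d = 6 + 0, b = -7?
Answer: 2856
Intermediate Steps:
d = -¾ (d = -(6 + 0)/8 = -⅛*6 = -¾ ≈ -0.75000)
(42*(-17))*(b - 4*d) = (42*(-17))*(-7 - 4*(-¾)) = -714*(-7 + 3) = -714*(-4) = 2856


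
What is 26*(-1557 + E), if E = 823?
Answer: -19084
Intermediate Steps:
26*(-1557 + E) = 26*(-1557 + 823) = 26*(-734) = -19084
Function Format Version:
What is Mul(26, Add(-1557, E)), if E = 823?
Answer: -19084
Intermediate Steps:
Mul(26, Add(-1557, E)) = Mul(26, Add(-1557, 823)) = Mul(26, -734) = -19084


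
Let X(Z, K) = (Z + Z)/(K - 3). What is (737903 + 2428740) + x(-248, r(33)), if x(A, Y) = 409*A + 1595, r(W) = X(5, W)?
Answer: 3066806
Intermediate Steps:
X(Z, K) = 2*Z/(-3 + K) (X(Z, K) = (2*Z)/(-3 + K) = 2*Z/(-3 + K))
r(W) = 10/(-3 + W) (r(W) = 2*5/(-3 + W) = 10/(-3 + W))
x(A, Y) = 1595 + 409*A
(737903 + 2428740) + x(-248, r(33)) = (737903 + 2428740) + (1595 + 409*(-248)) = 3166643 + (1595 - 101432) = 3166643 - 99837 = 3066806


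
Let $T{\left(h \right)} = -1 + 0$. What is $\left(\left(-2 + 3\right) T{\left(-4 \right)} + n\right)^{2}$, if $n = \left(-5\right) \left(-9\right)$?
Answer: $1936$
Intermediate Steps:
$T{\left(h \right)} = -1$
$n = 45$
$\left(\left(-2 + 3\right) T{\left(-4 \right)} + n\right)^{2} = \left(\left(-2 + 3\right) \left(-1\right) + 45\right)^{2} = \left(1 \left(-1\right) + 45\right)^{2} = \left(-1 + 45\right)^{2} = 44^{2} = 1936$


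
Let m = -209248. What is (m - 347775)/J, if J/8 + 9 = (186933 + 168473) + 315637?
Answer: -557023/5368272 ≈ -0.10376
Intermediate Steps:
J = 5368272 (J = -72 + 8*((186933 + 168473) + 315637) = -72 + 8*(355406 + 315637) = -72 + 8*671043 = -72 + 5368344 = 5368272)
(m - 347775)/J = (-209248 - 347775)/5368272 = -557023*1/5368272 = -557023/5368272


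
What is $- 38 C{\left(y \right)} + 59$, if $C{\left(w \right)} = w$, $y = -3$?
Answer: $173$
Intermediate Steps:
$- 38 C{\left(y \right)} + 59 = \left(-38\right) \left(-3\right) + 59 = 114 + 59 = 173$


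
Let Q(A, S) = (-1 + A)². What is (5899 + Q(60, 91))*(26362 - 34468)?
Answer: -76034280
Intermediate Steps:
(5899 + Q(60, 91))*(26362 - 34468) = (5899 + (-1 + 60)²)*(26362 - 34468) = (5899 + 59²)*(-8106) = (5899 + 3481)*(-8106) = 9380*(-8106) = -76034280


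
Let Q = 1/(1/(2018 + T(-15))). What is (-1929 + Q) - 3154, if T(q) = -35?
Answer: -3100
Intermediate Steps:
Q = 1983 (Q = 1/(1/(2018 - 35)) = 1/(1/1983) = 1983)
(-1929 + Q) - 3154 = (-1929 + 1983) - 3154 = 54 - 3154 = -3100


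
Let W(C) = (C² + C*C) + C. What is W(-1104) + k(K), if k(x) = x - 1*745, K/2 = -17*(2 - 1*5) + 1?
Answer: 2435887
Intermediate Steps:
K = 104 (K = 2*(-17*(2 - 1*5) + 1) = 2*(-17*(2 - 5) + 1) = 2*(-17*(-3) + 1) = 2*(51 + 1) = 2*52 = 104)
k(x) = -745 + x (k(x) = x - 745 = -745 + x)
W(C) = C + 2*C² (W(C) = (C² + C²) + C = 2*C² + C = C + 2*C²)
W(-1104) + k(K) = -1104*(1 + 2*(-1104)) + (-745 + 104) = -1104*(1 - 2208) - 641 = -1104*(-2207) - 641 = 2436528 - 641 = 2435887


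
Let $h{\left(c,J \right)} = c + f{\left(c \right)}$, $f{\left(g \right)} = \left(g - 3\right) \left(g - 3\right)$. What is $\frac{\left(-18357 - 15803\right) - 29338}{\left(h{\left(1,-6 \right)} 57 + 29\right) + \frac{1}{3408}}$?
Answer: $- \frac{216401184}{1070113} \approx -202.22$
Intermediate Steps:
$f{\left(g \right)} = \left(-3 + g\right)^{2}$ ($f{\left(g \right)} = \left(-3 + g\right) \left(-3 + g\right) = \left(-3 + g\right)^{2}$)
$h{\left(c,J \right)} = c + \left(-3 + c\right)^{2}$
$\frac{\left(-18357 - 15803\right) - 29338}{\left(h{\left(1,-6 \right)} 57 + 29\right) + \frac{1}{3408}} = \frac{\left(-18357 - 15803\right) - 29338}{\left(\left(1 + \left(-3 + 1\right)^{2}\right) 57 + 29\right) + \frac{1}{3408}} = \frac{\left(-18357 - 15803\right) - 29338}{\left(\left(1 + \left(-2\right)^{2}\right) 57 + 29\right) + \frac{1}{3408}} = \frac{-34160 - 29338}{\left(\left(1 + 4\right) 57 + 29\right) + \frac{1}{3408}} = - \frac{63498}{\left(5 \cdot 57 + 29\right) + \frac{1}{3408}} = - \frac{63498}{\left(285 + 29\right) + \frac{1}{3408}} = - \frac{63498}{314 + \frac{1}{3408}} = - \frac{63498}{\frac{1070113}{3408}} = \left(-63498\right) \frac{3408}{1070113} = - \frac{216401184}{1070113}$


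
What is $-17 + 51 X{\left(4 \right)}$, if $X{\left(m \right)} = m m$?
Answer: $799$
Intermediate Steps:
$X{\left(m \right)} = m^{2}$
$-17 + 51 X{\left(4 \right)} = -17 + 51 \cdot 4^{2} = -17 + 51 \cdot 16 = -17 + 816 = 799$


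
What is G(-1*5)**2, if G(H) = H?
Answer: 25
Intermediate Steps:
G(-1*5)**2 = (-1*5)**2 = (-5)**2 = 25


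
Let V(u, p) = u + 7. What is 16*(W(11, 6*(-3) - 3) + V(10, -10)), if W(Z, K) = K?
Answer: -64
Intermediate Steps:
V(u, p) = 7 + u
16*(W(11, 6*(-3) - 3) + V(10, -10)) = 16*((6*(-3) - 3) + (7 + 10)) = 16*((-18 - 3) + 17) = 16*(-21 + 17) = 16*(-4) = -64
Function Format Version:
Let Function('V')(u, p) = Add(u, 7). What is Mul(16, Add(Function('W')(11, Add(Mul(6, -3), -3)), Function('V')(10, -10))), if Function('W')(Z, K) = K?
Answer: -64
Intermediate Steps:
Function('V')(u, p) = Add(7, u)
Mul(16, Add(Function('W')(11, Add(Mul(6, -3), -3)), Function('V')(10, -10))) = Mul(16, Add(Add(Mul(6, -3), -3), Add(7, 10))) = Mul(16, Add(Add(-18, -3), 17)) = Mul(16, Add(-21, 17)) = Mul(16, -4) = -64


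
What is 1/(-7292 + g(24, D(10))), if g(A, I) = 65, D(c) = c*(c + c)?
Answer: -1/7227 ≈ -0.00013837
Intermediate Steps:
D(c) = 2*c**2 (D(c) = c*(2*c) = 2*c**2)
1/(-7292 + g(24, D(10))) = 1/(-7292 + 65) = 1/(-7227) = -1/7227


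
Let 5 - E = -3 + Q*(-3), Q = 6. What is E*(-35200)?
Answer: -915200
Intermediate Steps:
E = 26 (E = 5 - (-3 + 6*(-3)) = 5 - (-3 - 18) = 5 - 1*(-21) = 5 + 21 = 26)
E*(-35200) = 26*(-35200) = -915200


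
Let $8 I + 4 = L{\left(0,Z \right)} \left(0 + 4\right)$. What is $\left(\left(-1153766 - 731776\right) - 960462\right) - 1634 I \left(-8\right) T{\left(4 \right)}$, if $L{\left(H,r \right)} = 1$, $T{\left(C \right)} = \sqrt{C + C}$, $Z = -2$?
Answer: $-2846004$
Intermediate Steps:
$T{\left(C \right)} = \sqrt{2} \sqrt{C}$ ($T{\left(C \right)} = \sqrt{2 C} = \sqrt{2} \sqrt{C}$)
$I = 0$ ($I = - \frac{1}{2} + \frac{1 \left(0 + 4\right)}{8} = - \frac{1}{2} + \frac{1 \cdot 4}{8} = - \frac{1}{2} + \frac{1}{8} \cdot 4 = - \frac{1}{2} + \frac{1}{2} = 0$)
$\left(\left(-1153766 - 731776\right) - 960462\right) - 1634 I \left(-8\right) T{\left(4 \right)} = \left(\left(-1153766 - 731776\right) - 960462\right) - 1634 \cdot 0 \left(-8\right) \sqrt{2} \sqrt{4} = \left(-1885542 - 960462\right) - 1634 \cdot 0 \sqrt{2} \cdot 2 = -2846004 - 1634 \cdot 0 \cdot 2 \sqrt{2} = -2846004 - 1634 \cdot 0 = -2846004 - 0 = -2846004 + 0 = -2846004$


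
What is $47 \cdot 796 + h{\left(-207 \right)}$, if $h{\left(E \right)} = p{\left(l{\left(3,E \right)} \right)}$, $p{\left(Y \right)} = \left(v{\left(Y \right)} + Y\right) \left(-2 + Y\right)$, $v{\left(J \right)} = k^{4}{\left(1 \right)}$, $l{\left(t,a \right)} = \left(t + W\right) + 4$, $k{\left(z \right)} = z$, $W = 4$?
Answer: $37520$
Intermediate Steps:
$l{\left(t,a \right)} = 8 + t$ ($l{\left(t,a \right)} = \left(t + 4\right) + 4 = \left(4 + t\right) + 4 = 8 + t$)
$v{\left(J \right)} = 1$ ($v{\left(J \right)} = 1^{4} = 1$)
$p{\left(Y \right)} = \left(1 + Y\right) \left(-2 + Y\right)$
$h{\left(E \right)} = 108$ ($h{\left(E \right)} = -2 + \left(8 + 3\right)^{2} - \left(8 + 3\right) = -2 + 11^{2} - 11 = -2 + 121 - 11 = 108$)
$47 \cdot 796 + h{\left(-207 \right)} = 47 \cdot 796 + 108 = 37412 + 108 = 37520$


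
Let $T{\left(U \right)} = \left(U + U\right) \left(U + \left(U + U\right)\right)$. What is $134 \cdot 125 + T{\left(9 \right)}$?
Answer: $17236$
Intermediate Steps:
$T{\left(U \right)} = 6 U^{2}$ ($T{\left(U \right)} = 2 U \left(U + 2 U\right) = 2 U 3 U = 6 U^{2}$)
$134 \cdot 125 + T{\left(9 \right)} = 134 \cdot 125 + 6 \cdot 9^{2} = 16750 + 6 \cdot 81 = 16750 + 486 = 17236$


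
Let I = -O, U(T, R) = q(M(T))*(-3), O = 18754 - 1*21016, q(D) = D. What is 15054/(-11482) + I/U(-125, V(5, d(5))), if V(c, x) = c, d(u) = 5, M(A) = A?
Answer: 3387839/717625 ≈ 4.7209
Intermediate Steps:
O = -2262 (O = 18754 - 21016 = -2262)
U(T, R) = -3*T (U(T, R) = T*(-3) = -3*T)
I = 2262 (I = -1*(-2262) = 2262)
15054/(-11482) + I/U(-125, V(5, d(5))) = 15054/(-11482) + 2262/((-3*(-125))) = 15054*(-1/11482) + 2262/375 = -7527/5741 + 2262*(1/375) = -7527/5741 + 754/125 = 3387839/717625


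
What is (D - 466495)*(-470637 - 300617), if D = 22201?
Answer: 342663524676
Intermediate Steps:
(D - 466495)*(-470637 - 300617) = (22201 - 466495)*(-470637 - 300617) = -444294*(-771254) = 342663524676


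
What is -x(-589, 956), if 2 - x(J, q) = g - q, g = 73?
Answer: -885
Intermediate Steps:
x(J, q) = -71 + q (x(J, q) = 2 - (73 - q) = 2 + (-73 + q) = -71 + q)
-x(-589, 956) = -(-71 + 956) = -1*885 = -885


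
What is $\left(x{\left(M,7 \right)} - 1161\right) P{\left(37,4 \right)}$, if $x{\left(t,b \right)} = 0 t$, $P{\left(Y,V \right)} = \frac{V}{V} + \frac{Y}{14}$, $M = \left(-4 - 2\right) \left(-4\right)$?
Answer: $- \frac{59211}{14} \approx -4229.4$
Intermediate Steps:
$M = 24$ ($M = \left(-6\right) \left(-4\right) = 24$)
$P{\left(Y,V \right)} = 1 + \frac{Y}{14}$ ($P{\left(Y,V \right)} = 1 + Y \frac{1}{14} = 1 + \frac{Y}{14}$)
$x{\left(t,b \right)} = 0$
$\left(x{\left(M,7 \right)} - 1161\right) P{\left(37,4 \right)} = \left(0 - 1161\right) \left(1 + \frac{1}{14} \cdot 37\right) = - 1161 \left(1 + \frac{37}{14}\right) = \left(-1161\right) \frac{51}{14} = - \frac{59211}{14}$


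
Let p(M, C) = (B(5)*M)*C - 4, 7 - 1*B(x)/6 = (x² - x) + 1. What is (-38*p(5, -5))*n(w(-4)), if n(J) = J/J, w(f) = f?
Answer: -79648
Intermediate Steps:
B(x) = 36 - 6*x² + 6*x (B(x) = 42 - 6*((x² - x) + 1) = 42 - 6*(1 + x² - x) = 42 + (-6 - 6*x² + 6*x) = 36 - 6*x² + 6*x)
p(M, C) = -4 - 84*C*M (p(M, C) = ((36 - 6*5² + 6*5)*M)*C - 4 = ((36 - 6*25 + 30)*M)*C - 4 = ((36 - 150 + 30)*M)*C - 4 = (-84*M)*C - 4 = -84*C*M - 4 = -4 - 84*C*M)
n(J) = 1
(-38*p(5, -5))*n(w(-4)) = -38*(-4 - 84*(-5)*5)*1 = -38*(-4 + 2100)*1 = -38*2096*1 = -79648*1 = -79648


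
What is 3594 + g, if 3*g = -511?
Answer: 10271/3 ≈ 3423.7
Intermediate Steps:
g = -511/3 (g = (⅓)*(-511) = -511/3 ≈ -170.33)
3594 + g = 3594 - 511/3 = 10271/3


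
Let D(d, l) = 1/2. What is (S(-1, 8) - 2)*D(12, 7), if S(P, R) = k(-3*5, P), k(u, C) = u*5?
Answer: -77/2 ≈ -38.500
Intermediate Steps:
k(u, C) = 5*u
S(P, R) = -75 (S(P, R) = 5*(-3*5) = 5*(-15) = -75)
D(d, l) = ½
(S(-1, 8) - 2)*D(12, 7) = (-75 - 2)*(½) = -77*½ = -77/2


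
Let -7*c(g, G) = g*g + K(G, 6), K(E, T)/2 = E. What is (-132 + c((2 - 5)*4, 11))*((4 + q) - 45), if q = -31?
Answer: 78480/7 ≈ 11211.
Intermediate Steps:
K(E, T) = 2*E
c(g, G) = -2*G/7 - g²/7 (c(g, G) = -(g*g + 2*G)/7 = -(g² + 2*G)/7 = -2*G/7 - g²/7)
(-132 + c((2 - 5)*4, 11))*((4 + q) - 45) = (-132 + (-2/7*11 - 16*(2 - 5)²/7))*((4 - 31) - 45) = (-132 + (-22/7 - (-3*4)²/7))*(-27 - 45) = (-132 + (-22/7 - ⅐*(-12)²))*(-72) = (-132 + (-22/7 - ⅐*144))*(-72) = (-132 + (-22/7 - 144/7))*(-72) = (-132 - 166/7)*(-72) = -1090/7*(-72) = 78480/7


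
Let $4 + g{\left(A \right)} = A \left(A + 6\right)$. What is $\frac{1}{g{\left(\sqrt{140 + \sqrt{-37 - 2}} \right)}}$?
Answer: $\frac{1}{136 + 6 \sqrt{140 + i \sqrt{39}} + i \sqrt{39}} \approx 0.0048238 - 0.00018241 i$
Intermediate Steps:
$g{\left(A \right)} = -4 + A \left(6 + A\right)$ ($g{\left(A \right)} = -4 + A \left(A + 6\right) = -4 + A \left(6 + A\right)$)
$\frac{1}{g{\left(\sqrt{140 + \sqrt{-37 - 2}} \right)}} = \frac{1}{-4 + \left(\sqrt{140 + \sqrt{-37 - 2}}\right)^{2} + 6 \sqrt{140 + \sqrt{-37 - 2}}} = \frac{1}{-4 + \left(\sqrt{140 + \sqrt{-39}}\right)^{2} + 6 \sqrt{140 + \sqrt{-39}}} = \frac{1}{-4 + \left(\sqrt{140 + i \sqrt{39}}\right)^{2} + 6 \sqrt{140 + i \sqrt{39}}} = \frac{1}{-4 + \left(140 + i \sqrt{39}\right) + 6 \sqrt{140 + i \sqrt{39}}} = \frac{1}{136 + 6 \sqrt{140 + i \sqrt{39}} + i \sqrt{39}}$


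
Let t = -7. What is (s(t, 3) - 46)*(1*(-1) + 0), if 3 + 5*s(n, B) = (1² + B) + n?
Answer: 236/5 ≈ 47.200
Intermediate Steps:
s(n, B) = -⅖ + B/5 + n/5 (s(n, B) = -⅗ + ((1² + B) + n)/5 = -⅗ + ((1 + B) + n)/5 = -⅗ + (1 + B + n)/5 = -⅗ + (⅕ + B/5 + n/5) = -⅖ + B/5 + n/5)
(s(t, 3) - 46)*(1*(-1) + 0) = ((-⅖ + (⅕)*3 + (⅕)*(-7)) - 46)*(1*(-1) + 0) = ((-⅖ + ⅗ - 7/5) - 46)*(-1 + 0) = (-6/5 - 46)*(-1) = -236/5*(-1) = 236/5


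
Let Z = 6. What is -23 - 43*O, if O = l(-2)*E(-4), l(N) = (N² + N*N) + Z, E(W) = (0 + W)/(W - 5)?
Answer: -2615/9 ≈ -290.56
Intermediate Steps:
E(W) = W/(-5 + W)
l(N) = 6 + 2*N² (l(N) = (N² + N*N) + 6 = (N² + N²) + 6 = 2*N² + 6 = 6 + 2*N²)
O = 56/9 (O = (6 + 2*(-2)²)*(-4/(-5 - 4)) = (6 + 2*4)*(-4/(-9)) = (6 + 8)*(-4*(-⅑)) = 14*(4/9) = 56/9 ≈ 6.2222)
-23 - 43*O = -23 - 43*56/9 = -23 - 2408/9 = -2615/9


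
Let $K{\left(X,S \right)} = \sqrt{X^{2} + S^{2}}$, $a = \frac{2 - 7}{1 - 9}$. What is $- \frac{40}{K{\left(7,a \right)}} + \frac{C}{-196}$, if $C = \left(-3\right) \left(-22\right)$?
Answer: $- \frac{33}{98} - \frac{320 \sqrt{3161}}{3161} \approx -6.0284$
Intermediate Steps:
$C = 66$
$a = \frac{5}{8}$ ($a = \frac{2 - 7}{1 - 9} = - \frac{5}{-8} = \left(-5\right) \left(- \frac{1}{8}\right) = \frac{5}{8} \approx 0.625$)
$K{\left(X,S \right)} = \sqrt{S^{2} + X^{2}}$
$- \frac{40}{K{\left(7,a \right)}} + \frac{C}{-196} = - \frac{40}{\sqrt{\left(\frac{5}{8}\right)^{2} + 7^{2}}} + \frac{66}{-196} = - \frac{40}{\sqrt{\frac{25}{64} + 49}} + 66 \left(- \frac{1}{196}\right) = - \frac{40}{\sqrt{\frac{3161}{64}}} - \frac{33}{98} = - \frac{40}{\frac{1}{8} \sqrt{3161}} - \frac{33}{98} = - 40 \frac{8 \sqrt{3161}}{3161} - \frac{33}{98} = - \frac{320 \sqrt{3161}}{3161} - \frac{33}{98} = - \frac{33}{98} - \frac{320 \sqrt{3161}}{3161}$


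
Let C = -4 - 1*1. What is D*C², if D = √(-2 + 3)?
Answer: 25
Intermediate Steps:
C = -5 (C = -4 - 1 = -5)
D = 1 (D = √1 = 1)
D*C² = 1*(-5)² = 1*25 = 25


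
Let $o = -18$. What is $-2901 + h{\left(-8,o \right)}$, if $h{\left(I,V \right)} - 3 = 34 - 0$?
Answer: $-2864$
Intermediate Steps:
$h{\left(I,V \right)} = 37$ ($h{\left(I,V \right)} = 3 + \left(34 - 0\right) = 3 + \left(34 + 0\right) = 3 + 34 = 37$)
$-2901 + h{\left(-8,o \right)} = -2901 + 37 = -2864$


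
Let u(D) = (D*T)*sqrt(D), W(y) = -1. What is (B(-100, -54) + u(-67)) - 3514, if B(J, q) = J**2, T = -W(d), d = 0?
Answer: 6486 - 67*I*sqrt(67) ≈ 6486.0 - 548.42*I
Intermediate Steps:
T = 1 (T = -1*(-1) = 1)
u(D) = D**(3/2) (u(D) = (D*1)*sqrt(D) = D*sqrt(D) = D**(3/2))
(B(-100, -54) + u(-67)) - 3514 = ((-100)**2 + (-67)**(3/2)) - 3514 = (10000 - 67*I*sqrt(67)) - 3514 = 6486 - 67*I*sqrt(67)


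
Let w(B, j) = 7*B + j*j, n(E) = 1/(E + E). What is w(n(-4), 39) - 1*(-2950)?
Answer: 35761/8 ≈ 4470.1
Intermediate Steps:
n(E) = 1/(2*E)
w(B, j) = j² + 7*B (w(B, j) = 7*B + j² = j² + 7*B)
w(n(-4), 39) - 1*(-2950) = (39² + 7*((½)/(-4))) - 1*(-2950) = (1521 + 7*((½)*(-¼))) + 2950 = (1521 + 7*(-⅛)) + 2950 = (1521 - 7/8) + 2950 = 12161/8 + 2950 = 35761/8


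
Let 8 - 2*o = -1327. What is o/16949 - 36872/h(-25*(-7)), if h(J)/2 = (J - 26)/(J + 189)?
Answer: -227479245277/5050802 ≈ -45038.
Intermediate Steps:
o = 1335/2 (o = 4 - ½*(-1327) = 4 + 1327/2 = 1335/2 ≈ 667.50)
h(J) = 2*(-26 + J)/(189 + J) (h(J) = 2*((J - 26)/(J + 189)) = 2*((-26 + J)/(189 + J)) = 2*(-26 + J)/(189 + J))
o/16949 - 36872/h(-25*(-7)) = (1335/2)/16949 - 36872*(189 - 25*(-7))/(2*(-26 - 25*(-7))) = (1335/2)*(1/16949) - 36872*(189 + 175)/(2*(-26 + 175)) = 1335/33898 - 36872/(2*149/364) = 1335/33898 - 36872/(2*(1/364)*149) = 1335/33898 - 36872/149/182 = 1335/33898 - 36872*182/149 = 1335/33898 - 6710704/149 = -227479245277/5050802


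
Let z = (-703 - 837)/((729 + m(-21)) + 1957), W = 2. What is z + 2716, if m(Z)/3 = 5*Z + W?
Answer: 6454392/2377 ≈ 2715.4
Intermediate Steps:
m(Z) = 6 + 15*Z (m(Z) = 3*(5*Z + 2) = 3*(2 + 5*Z) = 6 + 15*Z)
z = -1540/2377 (z = (-703 - 837)/((729 + (6 + 15*(-21))) + 1957) = -1540/((729 + (6 - 315)) + 1957) = -1540/((729 - 309) + 1957) = -1540/(420 + 1957) = -1540/2377 ≈ -0.64788)
z + 2716 = -1540/2377 + 2716 = 6454392/2377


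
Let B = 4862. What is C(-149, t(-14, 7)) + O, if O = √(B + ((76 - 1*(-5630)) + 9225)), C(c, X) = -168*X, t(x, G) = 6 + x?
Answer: 1344 + √19793 ≈ 1484.7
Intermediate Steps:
O = √19793 (O = √(4862 + ((76 - 1*(-5630)) + 9225)) = √(4862 + ((76 + 5630) + 9225)) = √(4862 + (5706 + 9225)) = √(4862 + 14931) = √19793 ≈ 140.69)
C(-149, t(-14, 7)) + O = -168*(6 - 14) + √19793 = -168*(-8) + √19793 = 1344 + √19793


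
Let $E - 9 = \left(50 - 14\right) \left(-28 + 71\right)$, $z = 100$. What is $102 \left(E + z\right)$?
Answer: $169014$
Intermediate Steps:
$E = 1557$ ($E = 9 + \left(50 - 14\right) \left(-28 + 71\right) = 9 + 36 \cdot 43 = 9 + 1548 = 1557$)
$102 \left(E + z\right) = 102 \left(1557 + 100\right) = 102 \cdot 1657 = 169014$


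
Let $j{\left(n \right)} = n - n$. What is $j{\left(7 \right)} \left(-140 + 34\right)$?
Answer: $0$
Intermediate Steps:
$j{\left(n \right)} = 0$
$j{\left(7 \right)} \left(-140 + 34\right) = 0 \left(-140 + 34\right) = 0 \left(-106\right) = 0$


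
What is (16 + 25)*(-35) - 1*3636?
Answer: -5071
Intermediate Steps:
(16 + 25)*(-35) - 1*3636 = 41*(-35) - 3636 = -1435 - 3636 = -5071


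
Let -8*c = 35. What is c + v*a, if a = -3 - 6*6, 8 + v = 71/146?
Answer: 168577/584 ≈ 288.66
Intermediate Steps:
c = -35/8 (c = -⅛*35 = -35/8 ≈ -4.3750)
v = -1097/146 (v = -8 + 71/146 = -1097/146 ≈ -7.5137)
a = -39 (a = -3 - 36 = -39)
c + v*a = -35/8 - 1097/146*(-39) = -35/8 + 42783/146 = 168577/584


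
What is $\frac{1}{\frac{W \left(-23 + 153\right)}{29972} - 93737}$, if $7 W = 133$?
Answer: $- \frac{14986}{1404741447} \approx -1.0668 \cdot 10^{-5}$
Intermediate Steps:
$W = 19$ ($W = \frac{1}{7} \cdot 133 = 19$)
$\frac{1}{\frac{W \left(-23 + 153\right)}{29972} - 93737} = \frac{1}{\frac{19 \left(-23 + 153\right)}{29972} - 93737} = \frac{1}{19 \cdot 130 \cdot \frac{1}{29972} - 93737} = \frac{1}{2470 \cdot \frac{1}{29972} - 93737} = \frac{1}{\frac{1235}{14986} - 93737} = \frac{1}{- \frac{1404741447}{14986}} = - \frac{14986}{1404741447}$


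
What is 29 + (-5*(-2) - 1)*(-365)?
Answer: -3256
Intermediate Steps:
29 + (-5*(-2) - 1)*(-365) = 29 + (10 - 1)*(-365) = 29 + 9*(-365) = 29 - 3285 = -3256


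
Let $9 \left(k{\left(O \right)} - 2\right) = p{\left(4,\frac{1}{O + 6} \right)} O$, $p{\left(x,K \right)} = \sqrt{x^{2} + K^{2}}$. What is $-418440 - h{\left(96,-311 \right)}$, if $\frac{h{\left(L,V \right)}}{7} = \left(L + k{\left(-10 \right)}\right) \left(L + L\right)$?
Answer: $-550152 + \frac{1120 \sqrt{257}}{3} \approx -5.4417 \cdot 10^{5}$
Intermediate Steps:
$p{\left(x,K \right)} = \sqrt{K^{2} + x^{2}}$
$k{\left(O \right)} = 2 + \frac{O \sqrt{16 + \frac{1}{\left(6 + O\right)^{2}}}}{9}$ ($k{\left(O \right)} = 2 + \frac{\sqrt{\left(\frac{1}{O + 6}\right)^{2} + 4^{2}} O}{9} = 2 + \frac{\sqrt{\left(\frac{1}{6 + O}\right)^{2} + 16} O}{9} = 2 + \frac{\sqrt{\frac{1}{\left(6 + O\right)^{2}} + 16} O}{9} = 2 + \frac{\sqrt{16 + \frac{1}{\left(6 + O\right)^{2}}} O}{9} = 2 + \frac{O \sqrt{16 + \frac{1}{\left(6 + O\right)^{2}}}}{9}$)
$h{\left(L,V \right)} = 14 L \left(2 + L - \frac{5 \sqrt{257}}{18}\right)$ ($h{\left(L,V \right)} = 7 \left(L + \left(2 + \frac{1}{9} \left(-10\right) \sqrt{16 + \frac{1}{\left(6 - 10\right)^{2}}}\right)\right) \left(L + L\right) = 7 \left(L + \left(2 + \frac{1}{9} \left(-10\right) \sqrt{16 + \frac{1}{16}}\right)\right) 2 L = 7 \left(L + \left(2 + \frac{1}{9} \left(-10\right) \sqrt{\frac{257}{16}}\right)\right) 2 L = 7 \left(L + \left(2 + \frac{1}{9} \left(-10\right) \frac{\sqrt{257}}{4}\right)\right) 2 L = 7 \left(L + \left(2 - \frac{5 \sqrt{257}}{18}\right)\right) 2 L = 7 \left(2 + L - \frac{5 \sqrt{257}}{18}\right) 2 L = 7 \cdot 2 L \left(2 + L - \frac{5 \sqrt{257}}{18}\right) = 14 L \left(2 + L - \frac{5 \sqrt{257}}{18}\right)$)
$-418440 - h{\left(96,-311 \right)} = -418440 - \frac{7}{9} \cdot 96 \left(36 - 5 \sqrt{257} + 18 \cdot 96\right) = -418440 - \frac{7}{9} \cdot 96 \left(36 - 5 \sqrt{257} + 1728\right) = -418440 - \frac{7}{9} \cdot 96 \left(1764 - 5 \sqrt{257}\right) = -418440 - \left(131712 - \frac{1120 \sqrt{257}}{3}\right) = -550152 + \frac{1120 \sqrt{257}}{3}$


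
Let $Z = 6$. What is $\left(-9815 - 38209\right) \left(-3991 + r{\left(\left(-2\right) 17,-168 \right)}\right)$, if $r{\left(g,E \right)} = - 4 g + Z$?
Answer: $184844376$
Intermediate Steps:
$r{\left(g,E \right)} = 6 - 4 g$ ($r{\left(g,E \right)} = - 4 g + 6 = 6 - 4 g$)
$\left(-9815 - 38209\right) \left(-3991 + r{\left(\left(-2\right) 17,-168 \right)}\right) = \left(-9815 - 38209\right) \left(-3991 - \left(-6 + 4 \left(\left(-2\right) 17\right)\right)\right) = - 48024 \left(-3991 + \left(6 - -136\right)\right) = - 48024 \left(-3991 + \left(6 + 136\right)\right) = - 48024 \left(-3991 + 142\right) = \left(-48024\right) \left(-3849\right) = 184844376$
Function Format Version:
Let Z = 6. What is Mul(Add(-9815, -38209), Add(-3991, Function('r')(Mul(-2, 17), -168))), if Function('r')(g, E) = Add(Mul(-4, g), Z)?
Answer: 184844376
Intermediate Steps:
Function('r')(g, E) = Add(6, Mul(-4, g)) (Function('r')(g, E) = Add(Mul(-4, g), 6) = Add(6, Mul(-4, g)))
Mul(Add(-9815, -38209), Add(-3991, Function('r')(Mul(-2, 17), -168))) = Mul(Add(-9815, -38209), Add(-3991, Add(6, Mul(-4, Mul(-2, 17))))) = Mul(-48024, Add(-3991, Add(6, Mul(-4, -34)))) = Mul(-48024, Add(-3991, Add(6, 136))) = Mul(-48024, Add(-3991, 142)) = Mul(-48024, -3849) = 184844376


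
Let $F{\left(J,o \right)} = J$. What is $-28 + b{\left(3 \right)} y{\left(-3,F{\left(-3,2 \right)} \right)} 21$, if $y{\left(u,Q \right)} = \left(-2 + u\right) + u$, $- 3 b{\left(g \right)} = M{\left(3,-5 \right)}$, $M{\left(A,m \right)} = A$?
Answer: $140$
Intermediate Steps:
$b{\left(g \right)} = -1$ ($b{\left(g \right)} = \left(- \frac{1}{3}\right) 3 = -1$)
$y{\left(u,Q \right)} = -2 + 2 u$
$-28 + b{\left(3 \right)} y{\left(-3,F{\left(-3,2 \right)} \right)} 21 = -28 - \left(-2 + 2 \left(-3\right)\right) 21 = -28 - \left(-2 - 6\right) 21 = -28 - \left(-8\right) 21 = -28 - -168 = -28 + 168 = 140$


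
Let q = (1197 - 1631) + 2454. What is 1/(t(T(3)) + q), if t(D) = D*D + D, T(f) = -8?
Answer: 1/2076 ≈ 0.00048170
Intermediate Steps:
t(D) = D + D**2 (t(D) = D**2 + D = D + D**2)
q = 2020 (q = -434 + 2454 = 2020)
1/(t(T(3)) + q) = 1/(-8*(1 - 8) + 2020) = 1/(-8*(-7) + 2020) = 1/(56 + 2020) = 1/2076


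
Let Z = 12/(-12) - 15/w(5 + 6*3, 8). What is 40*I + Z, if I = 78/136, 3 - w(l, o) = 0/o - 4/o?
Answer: 2101/119 ≈ 17.655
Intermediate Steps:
w(l, o) = 3 + 4/o (w(l, o) = 3 - (0/o - 4/o) = 3 - (0 - 4/o) = 3 - (-4)/o = 3 + 4/o)
Z = -37/7 (Z = 12/(-12) - 15/(3 + 4/8) = 12*(-1/12) - 15/(3 + 4*(⅛)) = -1 - 15/(3 + ½) = -1 - 15/7/2 = -1 - 15*2/7 = -1 - 30/7 = -37/7 ≈ -5.2857)
I = 39/68 (I = 78*(1/136) = 39/68 ≈ 0.57353)
40*I + Z = 40*(39/68) - 37/7 = 390/17 - 37/7 = 2101/119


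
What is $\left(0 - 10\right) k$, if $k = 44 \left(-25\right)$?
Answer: $11000$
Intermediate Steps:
$k = -1100$
$\left(0 - 10\right) k = \left(0 - 10\right) \left(-1100\right) = \left(-10\right) \left(-1100\right) = 11000$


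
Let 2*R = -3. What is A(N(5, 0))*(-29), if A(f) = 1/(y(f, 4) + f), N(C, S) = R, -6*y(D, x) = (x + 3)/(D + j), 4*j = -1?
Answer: 174/5 ≈ 34.800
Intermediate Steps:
j = -1/4 (j = (1/4)*(-1) = -1/4 ≈ -0.25000)
R = -3/2 (R = (1/2)*(-3) = -3/2 ≈ -1.5000)
y(D, x) = -(3 + x)/(6*(-1/4 + D)) (y(D, x) = -(x + 3)/(6*(D - 1/4)) = -(3 + x)/(6*(-1/4 + D)))
N(C, S) = -3/2
A(f) = 1/(f - 14/(3*(-1 + 4*f))) (A(f) = 1/(2*(-3 - 1*4)/(3*(-1 + 4*f)) + f) = 1/(2*(-3 - 4)/(3*(-1 + 4*f)) + f) = 1/((2/3)*(-7)/(-1 + 4*f) + f) = 1/(-14/(3*(-1 + 4*f)) + f) = 1/(f - 14/(3*(-1 + 4*f))))
A(N(5, 0))*(-29) = (3*(-1 + 4*(-3/2))/(-14 + 3*(-3/2)*(-1 + 4*(-3/2))))*(-29) = (3*(-1 - 6)/(-14 + 3*(-3/2)*(-1 - 6)))*(-29) = (3*(-7)/(-14 + 3*(-3/2)*(-7)))*(-29) = (3*(-7)/(-14 + 63/2))*(-29) = (3*(-7)/(35/2))*(-29) = (3*(2/35)*(-7))*(-29) = -6/5*(-29) = 174/5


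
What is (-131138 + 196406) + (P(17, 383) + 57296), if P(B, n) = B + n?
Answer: 122964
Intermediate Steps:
(-131138 + 196406) + (P(17, 383) + 57296) = (-131138 + 196406) + ((17 + 383) + 57296) = 65268 + (400 + 57296) = 65268 + 57696 = 122964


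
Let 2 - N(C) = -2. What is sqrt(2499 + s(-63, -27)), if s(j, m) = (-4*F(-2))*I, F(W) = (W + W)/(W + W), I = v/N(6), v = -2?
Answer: sqrt(2501) ≈ 50.010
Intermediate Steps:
N(C) = 4 (N(C) = 2 - 1*(-2) = 2 + 2 = 4)
I = -1/2 (I = -2/4 = -2*1/4 = -1/2 ≈ -0.50000)
F(W) = 1 (F(W) = (2*W)/((2*W)) = (2*W)*(1/(2*W)) = 1)
s(j, m) = 2 (s(j, m) = -4*1*(-1/2) = -4*(-1/2) = 2)
sqrt(2499 + s(-63, -27)) = sqrt(2499 + 2) = sqrt(2501)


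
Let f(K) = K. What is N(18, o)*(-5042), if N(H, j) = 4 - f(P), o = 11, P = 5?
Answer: 5042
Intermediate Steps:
N(H, j) = -1 (N(H, j) = 4 - 1*5 = 4 - 5 = -1)
N(18, o)*(-5042) = -1*(-5042) = 5042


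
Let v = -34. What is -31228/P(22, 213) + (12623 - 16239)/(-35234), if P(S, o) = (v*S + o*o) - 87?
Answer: -234813102/392277739 ≈ -0.59859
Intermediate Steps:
P(S, o) = -87 + o² - 34*S (P(S, o) = (-34*S + o*o) - 87 = (-34*S + o²) - 87 = (o² - 34*S) - 87 = -87 + o² - 34*S)
-31228/P(22, 213) + (12623 - 16239)/(-35234) = -31228/(-87 + 213² - 34*22) + (12623 - 16239)/(-35234) = -31228/(-87 + 45369 - 748) - 3616*(-1/35234) = -31228/44534 + 1808/17617 = -31228*1/44534 + 1808/17617 = -15614/22267 + 1808/17617 = -234813102/392277739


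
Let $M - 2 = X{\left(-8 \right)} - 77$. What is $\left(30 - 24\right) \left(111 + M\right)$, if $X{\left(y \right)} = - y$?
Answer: $264$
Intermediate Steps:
$M = -67$ ($M = 2 - 69 = -67$)
$\left(30 - 24\right) \left(111 + M\right) = \left(30 - 24\right) \left(111 - 67\right) = 6 \cdot 44 = 264$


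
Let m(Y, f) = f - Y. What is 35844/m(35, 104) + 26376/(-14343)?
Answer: 8131596/15709 ≈ 517.64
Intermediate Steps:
35844/m(35, 104) + 26376/(-14343) = 35844/(104 - 1*35) + 26376/(-14343) = 35844/(104 - 35) + 26376*(-1/14343) = 35844/69 - 1256/683 = 35844*(1/69) - 1256/683 = 11948/23 - 1256/683 = 8131596/15709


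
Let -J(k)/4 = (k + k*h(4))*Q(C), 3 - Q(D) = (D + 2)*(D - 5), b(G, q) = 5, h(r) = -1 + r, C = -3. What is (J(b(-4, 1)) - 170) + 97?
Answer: 327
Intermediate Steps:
Q(D) = 3 - (-5 + D)*(2 + D) (Q(D) = 3 - (D + 2)*(D - 5) = 3 - (2 + D)*(-5 + D) = 3 - (-5 + D)*(2 + D))
J(k) = 80*k (J(k) = -4*(k + k*(-1 + 4))*(13 - 1*(-3)**2 + 3*(-3)) = -4*(k + k*3)*(13 - 1*9 - 9) = -4*(k + 3*k)*(13 - 9 - 9) = -4*4*k*(-5) = -(-80)*k = 80*k)
(J(b(-4, 1)) - 170) + 97 = (80*5 - 170) + 97 = (400 - 170) + 97 = 230 + 97 = 327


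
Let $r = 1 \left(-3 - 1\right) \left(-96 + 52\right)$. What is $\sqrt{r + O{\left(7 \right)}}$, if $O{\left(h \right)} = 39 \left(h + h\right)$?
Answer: $19 \sqrt{2} \approx 26.87$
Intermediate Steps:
$r = 176$ ($r = 1 \left(-4\right) \left(-44\right) = \left(-4\right) \left(-44\right) = 176$)
$O{\left(h \right)} = 78 h$ ($O{\left(h \right)} = 39 \cdot 2 h = 78 h$)
$\sqrt{r + O{\left(7 \right)}} = \sqrt{176 + 78 \cdot 7} = \sqrt{176 + 546} = \sqrt{722} = 19 \sqrt{2}$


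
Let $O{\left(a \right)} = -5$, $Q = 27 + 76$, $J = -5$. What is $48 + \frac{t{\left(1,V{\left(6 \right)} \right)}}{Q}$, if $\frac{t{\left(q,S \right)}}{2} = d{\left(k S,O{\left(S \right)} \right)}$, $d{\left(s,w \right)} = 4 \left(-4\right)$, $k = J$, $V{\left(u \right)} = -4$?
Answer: $\frac{4912}{103} \approx 47.689$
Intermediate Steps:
$k = -5$
$Q = 103$
$d{\left(s,w \right)} = -16$
$t{\left(q,S \right)} = -32$ ($t{\left(q,S \right)} = 2 \left(-16\right) = -32$)
$48 + \frac{t{\left(1,V{\left(6 \right)} \right)}}{Q} = 48 + \frac{1}{103} \left(-32\right) = 48 - \frac{32}{103} = \frac{4912}{103}$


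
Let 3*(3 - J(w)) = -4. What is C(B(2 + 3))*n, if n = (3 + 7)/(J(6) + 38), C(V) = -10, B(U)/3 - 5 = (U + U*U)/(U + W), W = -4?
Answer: -300/127 ≈ -2.3622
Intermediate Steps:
J(w) = 13/3 (J(w) = 3 - 1/3*(-4) = 3 + 4/3 = 13/3)
B(U) = 15 + 3*(U + U**2)/(-4 + U) (B(U) = 15 + 3*((U + U*U)/(U - 4)) = 15 + 3*((U + U**2)/(-4 + U)) = 15 + 3*(U + U**2)/(-4 + U))
n = 30/127 (n = (3 + 7)/(13/3 + 38) = 10/(127/3) = 10*(3/127) = 30/127 ≈ 0.23622)
C(B(2 + 3))*n = -10*30/127 = -300/127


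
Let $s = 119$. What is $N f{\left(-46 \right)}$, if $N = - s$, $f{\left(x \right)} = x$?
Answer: $5474$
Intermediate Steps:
$N = -119$ ($N = \left(-1\right) 119 = -119$)
$N f{\left(-46 \right)} = \left(-119\right) \left(-46\right) = 5474$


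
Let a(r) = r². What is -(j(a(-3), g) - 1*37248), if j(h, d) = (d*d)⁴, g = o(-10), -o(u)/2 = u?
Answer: -25599962752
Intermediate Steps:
o(u) = -2*u
g = 20 (g = -2*(-10) = 20)
j(h, d) = d⁸ (j(h, d) = (d²)⁴ = d⁸)
-(j(a(-3), g) - 1*37248) = -(20⁸ - 1*37248) = -(25600000000 - 37248) = -1*25599962752 = -25599962752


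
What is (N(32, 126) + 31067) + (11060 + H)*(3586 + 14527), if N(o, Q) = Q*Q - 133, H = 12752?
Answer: 431353566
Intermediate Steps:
N(o, Q) = -133 + Q² (N(o, Q) = Q² - 133 = -133 + Q²)
(N(32, 126) + 31067) + (11060 + H)*(3586 + 14527) = ((-133 + 126²) + 31067) + (11060 + 12752)*(3586 + 14527) = ((-133 + 15876) + 31067) + 23812*18113 = (15743 + 31067) + 431306756 = 46810 + 431306756 = 431353566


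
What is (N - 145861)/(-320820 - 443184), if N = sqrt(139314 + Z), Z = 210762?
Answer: 145861/764004 - sqrt(87519)/382002 ≈ 0.19014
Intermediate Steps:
N = 2*sqrt(87519) (N = sqrt(139314 + 210762) = sqrt(350076) = 2*sqrt(87519) ≈ 591.67)
(N - 145861)/(-320820 - 443184) = (2*sqrt(87519) - 145861)/(-320820 - 443184) = (-145861 + 2*sqrt(87519))/(-764004) = (-145861 + 2*sqrt(87519))*(-1/764004) = 145861/764004 - sqrt(87519)/382002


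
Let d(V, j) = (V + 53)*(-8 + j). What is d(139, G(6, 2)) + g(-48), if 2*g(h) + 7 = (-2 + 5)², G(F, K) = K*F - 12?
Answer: -1535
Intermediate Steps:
G(F, K) = -12 + F*K (G(F, K) = F*K - 12 = -12 + F*K)
d(V, j) = (-8 + j)*(53 + V) (d(V, j) = (53 + V)*(-8 + j) = (-8 + j)*(53 + V))
g(h) = 1 (g(h) = -7/2 + (-2 + 5)²/2 = -7/2 + (½)*3² = -7/2 + (½)*9 = -7/2 + 9/2 = 1)
d(139, G(6, 2)) + g(-48) = (-424 - 8*139 + 53*(-12 + 6*2) + 139*(-12 + 6*2)) + 1 = (-424 - 1112 + 53*(-12 + 12) + 139*(-12 + 12)) + 1 = (-424 - 1112 + 53*0 + 139*0) + 1 = (-424 - 1112 + 0 + 0) + 1 = -1536 + 1 = -1535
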